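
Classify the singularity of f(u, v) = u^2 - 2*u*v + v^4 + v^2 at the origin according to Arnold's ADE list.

A3

The Hessian of f at 0 has rank 1. Corank 1: A-series; mu = 3 gives A_3.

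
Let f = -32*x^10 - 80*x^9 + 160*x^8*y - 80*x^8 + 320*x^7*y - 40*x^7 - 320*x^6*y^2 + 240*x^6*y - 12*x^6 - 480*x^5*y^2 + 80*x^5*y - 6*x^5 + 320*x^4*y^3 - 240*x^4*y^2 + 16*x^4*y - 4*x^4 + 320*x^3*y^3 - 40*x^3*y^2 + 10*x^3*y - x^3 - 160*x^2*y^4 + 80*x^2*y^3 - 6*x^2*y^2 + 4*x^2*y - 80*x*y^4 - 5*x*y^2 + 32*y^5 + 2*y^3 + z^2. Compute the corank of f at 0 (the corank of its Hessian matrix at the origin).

2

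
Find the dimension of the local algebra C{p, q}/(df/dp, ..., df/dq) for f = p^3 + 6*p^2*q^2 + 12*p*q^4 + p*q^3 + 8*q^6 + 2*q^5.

The Hessian of f at 0 is [[0, 0], [0, 0]] with rank 0, so corank 2. A Groebner basis of the Jacobian ideal J(f) in C{p,q} is {-p^2/4 + q^4 - q^3/12, p^3, p^2*q + p^2/12 + q^3/36, p^2/2 + p*q^2 + q^3/6}; counting standard monomials gives mu = 7. Corank 2; j^3 = p^3 is a perfect cube, so E-series; the 4-jet and mu = 7 give E_7.

7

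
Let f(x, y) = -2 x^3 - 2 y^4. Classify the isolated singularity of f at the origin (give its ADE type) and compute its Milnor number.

Type E_{6}, Milnor number mu = 6.

The Hessian of f at 0 is [[0, 0], [0, 0]] with rank 0, so corank 2. A Groebner basis of the Jacobian ideal J(f) in C{x,y} is {y^3, x^2}; counting standard monomials gives mu = 6. Corank 2; j^3 = -2*x^3 is a perfect cube, so E-series; the 4-jet and mu = 6 give E_6.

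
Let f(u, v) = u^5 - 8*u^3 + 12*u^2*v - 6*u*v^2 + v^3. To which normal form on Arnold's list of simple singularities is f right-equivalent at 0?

The Hessian of f at 0 has rank 0. Corank 2; j^3 = -(2*u - v)^3 is a perfect cube, so E-series; the 5-jet and mu = 8 give E_8.

E_8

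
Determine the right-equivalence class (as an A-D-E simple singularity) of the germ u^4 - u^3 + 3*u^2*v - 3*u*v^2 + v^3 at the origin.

The Hessian of f at 0 has rank 0. Corank 2; j^3 = -(u - v)^3 is a perfect cube, so E-series; the 4-jet and mu = 6 give E_6.

E_6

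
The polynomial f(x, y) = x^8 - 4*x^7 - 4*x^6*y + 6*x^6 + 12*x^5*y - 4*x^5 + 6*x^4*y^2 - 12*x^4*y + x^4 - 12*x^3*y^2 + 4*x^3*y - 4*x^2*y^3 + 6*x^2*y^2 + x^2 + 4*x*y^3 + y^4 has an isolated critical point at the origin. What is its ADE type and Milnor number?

Type A_3, Milnor number mu = 3.

The Hessian of f at 0 has rank 1. Corank 1: A-series; mu = 3 gives A_3.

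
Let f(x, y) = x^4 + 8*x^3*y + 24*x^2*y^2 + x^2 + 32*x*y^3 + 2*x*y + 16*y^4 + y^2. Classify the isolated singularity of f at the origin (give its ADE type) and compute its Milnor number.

Type A_{3}, Milnor number mu = 3.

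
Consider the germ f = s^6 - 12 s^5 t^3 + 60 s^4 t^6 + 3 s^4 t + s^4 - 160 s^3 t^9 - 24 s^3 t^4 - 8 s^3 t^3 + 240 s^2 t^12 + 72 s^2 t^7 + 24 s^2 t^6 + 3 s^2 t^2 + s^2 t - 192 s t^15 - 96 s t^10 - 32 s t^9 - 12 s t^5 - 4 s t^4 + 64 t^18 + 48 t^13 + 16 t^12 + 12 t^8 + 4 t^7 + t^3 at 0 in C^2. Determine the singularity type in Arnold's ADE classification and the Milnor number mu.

The Hessian of f at 0 has rank 0. Corank 2; j^3 = t*(s^2 + t^2) splits into three distinct lines over C (the quadratic factor has nonzero discriminant), so D_4.

Type D_4, Milnor number mu = 4.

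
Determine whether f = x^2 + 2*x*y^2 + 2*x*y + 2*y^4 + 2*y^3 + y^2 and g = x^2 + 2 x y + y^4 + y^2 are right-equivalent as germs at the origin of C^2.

The Hessian of f at 0 has rank 1. Corank 1: A-series; mu = 3 gives A_3. The Hessian of g at 0 has rank 1. Corank 1: A-series; mu = 3 gives A_3. Both have type A_3, hence right-equivalent.

Yes.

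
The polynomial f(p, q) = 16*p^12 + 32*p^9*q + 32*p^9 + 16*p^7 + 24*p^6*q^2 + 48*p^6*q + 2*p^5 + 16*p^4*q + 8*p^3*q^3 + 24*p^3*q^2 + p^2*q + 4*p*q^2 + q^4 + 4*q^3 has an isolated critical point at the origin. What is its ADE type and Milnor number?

Type D_5, Milnor number mu = 5.

The Hessian of f at 0 has rank 0. Corank 2; j^3 = q*(p + 2*q)^2 has shape L^2 M (L != M), so D-series; mu = 5 gives D_5.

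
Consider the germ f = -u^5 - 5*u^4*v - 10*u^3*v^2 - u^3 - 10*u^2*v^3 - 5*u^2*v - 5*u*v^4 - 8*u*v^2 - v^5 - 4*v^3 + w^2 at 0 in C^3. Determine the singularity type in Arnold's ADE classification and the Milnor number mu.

Type D_{6}, Milnor number mu = 6.

The Hessian of f at 0 has rank 1. Corank 2; j^3 = -(u + v)*(u + 2*v)^2 has shape L^2 M (L != M), so D-series; mu = 6 gives D_6.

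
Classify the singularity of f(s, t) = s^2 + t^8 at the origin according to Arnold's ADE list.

A7

The Hessian of f at 0 is [[2, 0], [0, 0]] with rank 1, so corank 1. A Groebner basis of the Jacobian ideal J(f) in C{s,t} is {t^7, s}; counting standard monomials gives mu = 7. Corank 1: A-series; mu = 7 gives A_7.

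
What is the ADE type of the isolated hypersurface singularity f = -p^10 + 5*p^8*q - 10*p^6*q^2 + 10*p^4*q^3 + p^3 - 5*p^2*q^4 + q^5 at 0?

The Hessian of f at 0 has rank 0. Corank 2; j^3 = p^3 is a perfect cube, so E-series; the 5-jet and mu = 8 give E_8.

E_8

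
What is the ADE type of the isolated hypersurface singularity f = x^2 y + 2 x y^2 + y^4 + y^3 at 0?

D5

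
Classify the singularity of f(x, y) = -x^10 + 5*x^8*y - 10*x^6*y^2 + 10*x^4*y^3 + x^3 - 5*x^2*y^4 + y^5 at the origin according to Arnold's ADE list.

The Hessian of f at 0 has rank 0. Corank 2; j^3 = x^3 is a perfect cube, so E-series; the 5-jet and mu = 8 give E_8.

E8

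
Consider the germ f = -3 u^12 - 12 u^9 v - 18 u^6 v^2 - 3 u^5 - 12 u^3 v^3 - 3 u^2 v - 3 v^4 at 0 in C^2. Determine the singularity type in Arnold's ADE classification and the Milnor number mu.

The Hessian of f at 0 has rank 0. Corank 2; j^3 = -3*u^2*v has shape L^2 M (L != M), so D-series; mu = 5 gives D_5.

Type D_5, Milnor number mu = 5.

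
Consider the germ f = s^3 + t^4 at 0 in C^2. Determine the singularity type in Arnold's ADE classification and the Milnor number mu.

The Hessian of f at 0 has rank 0. Corank 2; j^3 = s^3 is a perfect cube, so E-series; the 4-jet and mu = 6 give E_6.

Type E6, Milnor number mu = 6.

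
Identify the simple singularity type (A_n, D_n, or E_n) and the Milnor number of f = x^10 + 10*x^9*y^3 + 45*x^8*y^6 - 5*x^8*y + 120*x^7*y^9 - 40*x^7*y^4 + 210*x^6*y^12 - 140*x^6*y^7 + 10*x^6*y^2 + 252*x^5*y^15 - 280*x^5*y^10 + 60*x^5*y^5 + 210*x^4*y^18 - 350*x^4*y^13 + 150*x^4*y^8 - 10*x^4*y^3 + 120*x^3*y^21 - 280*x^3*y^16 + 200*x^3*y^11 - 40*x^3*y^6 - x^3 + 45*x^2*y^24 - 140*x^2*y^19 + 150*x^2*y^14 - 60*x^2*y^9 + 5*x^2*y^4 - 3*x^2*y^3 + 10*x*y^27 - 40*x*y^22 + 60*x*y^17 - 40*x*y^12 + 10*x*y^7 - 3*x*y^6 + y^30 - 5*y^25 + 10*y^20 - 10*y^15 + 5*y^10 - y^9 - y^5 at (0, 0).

The Hessian of f at 0 is [[0, 0], [0, 0]] with rank 0, so corank 2. A Groebner basis of the Jacobian ideal J(f) in C{x,y} is {x^2/2 + x*y^3, y^4, x^3, x^2*y}; counting standard monomials gives mu = 8. Corank 2; j^3 = -x^3 is a perfect cube, so E-series; the 5-jet and mu = 8 give E_8.

Type E_8, Milnor number mu = 8.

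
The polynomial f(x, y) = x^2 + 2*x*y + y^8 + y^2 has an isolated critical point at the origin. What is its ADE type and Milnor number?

Type A_7, Milnor number mu = 7.

The Hessian of f at 0 has rank 1. Corank 1: A-series; mu = 7 gives A_7.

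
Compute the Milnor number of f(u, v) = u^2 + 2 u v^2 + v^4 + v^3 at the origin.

The Hessian of f at 0 is [[2, 0], [0, 0]] with rank 1, so corank 1. A Groebner basis of the Jacobian ideal J(f) in C{u,v} is {v^2, u}; counting standard monomials gives mu = 2. Corank 1: A-series; mu = 2 gives A_2.

2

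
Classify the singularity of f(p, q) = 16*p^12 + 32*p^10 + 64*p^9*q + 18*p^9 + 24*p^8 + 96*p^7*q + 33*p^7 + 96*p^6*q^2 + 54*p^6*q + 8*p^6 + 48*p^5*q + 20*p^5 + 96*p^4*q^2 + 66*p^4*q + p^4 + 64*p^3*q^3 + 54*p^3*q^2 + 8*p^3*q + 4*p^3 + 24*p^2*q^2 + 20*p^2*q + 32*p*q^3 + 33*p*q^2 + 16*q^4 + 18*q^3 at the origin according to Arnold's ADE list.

D_{5}

The Hessian of f at 0 has rank 0. Corank 2; j^3 = (p + 2*q)*(2*p + 3*q)^2 has shape L^2 M (L != M), so D-series; mu = 5 gives D_5.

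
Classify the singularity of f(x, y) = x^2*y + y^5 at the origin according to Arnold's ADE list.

The Hessian of f at 0 has rank 0. Corank 2; j^3 = x^2*y has shape L^2 M (L != M), so D-series; mu = 6 gives D_6.

D_{6}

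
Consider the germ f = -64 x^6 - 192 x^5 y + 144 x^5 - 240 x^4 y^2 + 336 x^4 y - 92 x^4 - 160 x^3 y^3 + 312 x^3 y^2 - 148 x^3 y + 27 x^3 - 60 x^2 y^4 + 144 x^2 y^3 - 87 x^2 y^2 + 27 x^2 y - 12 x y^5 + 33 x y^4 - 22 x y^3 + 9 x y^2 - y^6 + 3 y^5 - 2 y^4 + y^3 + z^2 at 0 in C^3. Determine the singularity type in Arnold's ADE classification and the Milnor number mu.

Type E_{6}, Milnor number mu = 6.

The Hessian of f at 0 has rank 1. Corank 2; j^3 = (3*x + y)^3 is a perfect cube, so E-series; the 4-jet and mu = 6 give E_6.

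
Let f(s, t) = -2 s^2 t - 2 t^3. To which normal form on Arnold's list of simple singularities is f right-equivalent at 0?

The Hessian of f at 0 has rank 0. Corank 2; j^3 = -2*t*(s^2 + t^2) splits into three distinct lines over C (the quadratic factor has nonzero discriminant), so D_4.

D4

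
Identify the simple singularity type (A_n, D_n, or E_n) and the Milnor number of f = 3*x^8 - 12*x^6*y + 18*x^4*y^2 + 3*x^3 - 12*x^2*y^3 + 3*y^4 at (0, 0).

Type E_6, Milnor number mu = 6.

The Hessian of f at 0 has rank 0. Corank 2; j^3 = 3*x^3 is a perfect cube, so E-series; the 4-jet and mu = 6 give E_6.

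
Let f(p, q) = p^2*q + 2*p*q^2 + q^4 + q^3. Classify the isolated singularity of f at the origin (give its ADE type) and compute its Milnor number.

The Hessian of f at 0 is [[0, 0], [0, 0]] with rank 0, so corank 2. A Groebner basis of the Jacobian ideal J(f) in C{p,q} is {p^3 - p^2/4 + q^2/4, p^2/4 + q^3 - q^2/4, p*q + q^2}; counting standard monomials gives mu = 5. Corank 2; j^3 = q*(p + q)^2 has shape L^2 M (L != M), so D-series; mu = 5 gives D_5.

Type D_{5}, Milnor number mu = 5.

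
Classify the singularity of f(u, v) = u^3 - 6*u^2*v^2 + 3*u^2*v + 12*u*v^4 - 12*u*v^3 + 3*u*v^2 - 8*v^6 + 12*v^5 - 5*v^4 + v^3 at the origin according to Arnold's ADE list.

The Hessian of f at 0 has rank 0. Corank 2; j^3 = (u + v)^3 is a perfect cube, so E-series; the 4-jet and mu = 6 give E_6.

E6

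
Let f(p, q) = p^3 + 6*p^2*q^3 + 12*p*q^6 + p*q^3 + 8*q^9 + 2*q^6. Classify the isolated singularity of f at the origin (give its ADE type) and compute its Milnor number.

The Hessian of f at 0 has rank 0. Corank 2; j^3 = p^3 is a perfect cube, so E-series; the 4-jet and mu = 7 give E_7.

Type E_{7}, Milnor number mu = 7.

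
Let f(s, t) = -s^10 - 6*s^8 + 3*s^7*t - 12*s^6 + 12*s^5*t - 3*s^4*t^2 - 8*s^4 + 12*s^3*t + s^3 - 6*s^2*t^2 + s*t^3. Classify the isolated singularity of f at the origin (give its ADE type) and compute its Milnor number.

The Hessian of f at 0 is [[0, 0], [0, 0]] with rank 0, so corank 2. A Groebner basis of the Jacobian ideal J(f) in C{s,t} is {3*s^2/4 + t^4 + t^3/4, s^3, s^2*t - s^2/4 - t^3/12, -s^2 + s*t^2 - t^3/3}; counting standard monomials gives mu = 7. Corank 2; j^3 = s^3 is a perfect cube, so E-series; the 4-jet and mu = 7 give E_7.

Type E7, Milnor number mu = 7.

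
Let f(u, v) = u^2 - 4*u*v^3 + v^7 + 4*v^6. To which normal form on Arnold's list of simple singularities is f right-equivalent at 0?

The Hessian of f at 0 has rank 1. Corank 1: A-series; mu = 6 gives A_6.

A_{6}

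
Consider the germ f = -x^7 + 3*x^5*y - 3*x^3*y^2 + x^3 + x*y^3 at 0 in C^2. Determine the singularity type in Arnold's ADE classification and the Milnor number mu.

Type E_{7}, Milnor number mu = 7.

The Hessian of f at 0 has rank 0. Corank 2; j^3 = x^3 is a perfect cube, so E-series; the 4-jet and mu = 7 give E_7.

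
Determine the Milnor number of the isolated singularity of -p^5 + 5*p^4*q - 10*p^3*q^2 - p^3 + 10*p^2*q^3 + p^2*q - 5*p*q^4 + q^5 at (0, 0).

The Hessian of f at 0 has rank 0. Corank 2; j^3 = -p^2*(p - q) has shape L^2 M (L != M), so D-series; mu = 6 gives D_6.

6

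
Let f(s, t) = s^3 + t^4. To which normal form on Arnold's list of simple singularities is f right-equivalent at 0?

E_{6}

The Hessian of f at 0 is [[0, 0], [0, 0]] with rank 0, so corank 2. A Groebner basis of the Jacobian ideal J(f) in C{s,t} is {t^3, s^2}; counting standard monomials gives mu = 6. Corank 2; j^3 = s^3 is a perfect cube, so E-series; the 4-jet and mu = 6 give E_6.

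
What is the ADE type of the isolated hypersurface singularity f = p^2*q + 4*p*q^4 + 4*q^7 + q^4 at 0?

D_5

The Hessian of f at 0 is [[0, 0], [0, 0]] with rank 0, so corank 2. A Groebner basis of the Jacobian ideal J(f) in C{p,q} is {p^3, p^2/4 + q^3, p*q}; counting standard monomials gives mu = 5. Corank 2; j^3 = p^2*q has shape L^2 M (L != M), so D-series; mu = 5 gives D_5.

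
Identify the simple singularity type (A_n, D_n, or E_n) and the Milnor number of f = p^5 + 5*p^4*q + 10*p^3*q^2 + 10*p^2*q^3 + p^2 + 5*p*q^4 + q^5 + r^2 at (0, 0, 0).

The Hessian of f at 0 has rank 2. Corank 1: A-series; mu = 4 gives A_4.

Type A_4, Milnor number mu = 4.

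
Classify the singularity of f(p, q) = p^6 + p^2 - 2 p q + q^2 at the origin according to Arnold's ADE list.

The Hessian of f at 0 is [[2, -2], [-2, 2]] with rank 1, so corank 1. A Groebner basis of the Jacobian ideal J(f) in C{p,q} is {q^5, p - q}; counting standard monomials gives mu = 5. Corank 1: A-series; mu = 5 gives A_5.

A5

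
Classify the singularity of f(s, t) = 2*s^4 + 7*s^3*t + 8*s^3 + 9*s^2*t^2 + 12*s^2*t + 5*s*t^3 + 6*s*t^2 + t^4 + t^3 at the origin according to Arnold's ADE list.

E7

The Hessian of f at 0 is [[0, 0], [0, 0]] with rank 0, so corank 2. A Groebner basis of the Jacobian ideal J(f) in C{s,t} is {768*s^2 + 768*s*t + t^4 + 8*t^3 + 192*t^2, s^3 + 36*s^2 + 36*s*t + t^3/2 + 9*t^2, s^2*t - 40*s^2 - 40*s*t - 2*t^3/3 - 10*t^2, 32*s^2 + s*t^2 + 32*s*t + 5*t^3/6 + 8*t^2}; counting standard monomials gives mu = 7. Corank 2; j^3 = (2*s + t)^3 is a perfect cube, so E-series; the 4-jet and mu = 7 give E_7.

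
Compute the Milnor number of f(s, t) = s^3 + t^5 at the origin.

The Hessian of f at 0 is [[0, 0], [0, 0]] with rank 0, so corank 2. A Groebner basis of the Jacobian ideal J(f) in C{s,t} is {t^4, s^2}; counting standard monomials gives mu = 8. Corank 2; j^3 = s^3 is a perfect cube, so E-series; the 5-jet and mu = 8 give E_8.

8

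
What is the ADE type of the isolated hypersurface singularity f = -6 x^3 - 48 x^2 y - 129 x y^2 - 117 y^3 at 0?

D_4

The Hessian of f at 0 is [[0, 0], [0, 0]] with rank 0, so corank 2. A Groebner basis of the Jacobian ideal J(f) in C{x,y} is {y^3, x^2 - 23*y^2/2, x*y + 7*y^2/2}; counting standard monomials gives mu = 4. Corank 2; j^3 = -3*(x + 3*y)*(2*x^2 + 10*x*y + 13*y^2) splits into three distinct lines over C (the quadratic factor has nonzero discriminant), so D_4.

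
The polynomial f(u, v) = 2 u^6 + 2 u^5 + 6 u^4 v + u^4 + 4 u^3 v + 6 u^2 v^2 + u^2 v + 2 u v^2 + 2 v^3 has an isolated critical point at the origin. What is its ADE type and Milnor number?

Type D_{4}, Milnor number mu = 4.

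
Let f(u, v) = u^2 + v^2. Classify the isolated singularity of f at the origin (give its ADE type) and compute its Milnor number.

The Hessian of f at 0 has rank 2. Corank 0: nondegenerate Morse point, so A_1.

Type A_1, Milnor number mu = 1.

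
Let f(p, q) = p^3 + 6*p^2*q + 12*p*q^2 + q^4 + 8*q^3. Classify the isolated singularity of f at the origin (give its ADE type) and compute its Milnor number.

Type E_{6}, Milnor number mu = 6.

The Hessian of f at 0 has rank 0. Corank 2; j^3 = (p + 2*q)^3 is a perfect cube, so E-series; the 4-jet and mu = 6 give E_6.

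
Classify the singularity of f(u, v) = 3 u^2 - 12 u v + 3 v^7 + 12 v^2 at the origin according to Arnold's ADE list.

A6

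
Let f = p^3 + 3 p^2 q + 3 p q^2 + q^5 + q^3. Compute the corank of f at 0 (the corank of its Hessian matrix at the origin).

The Hessian at 0 is [[0, 0], [0, 0]] of rank 0; hence corank 2.

2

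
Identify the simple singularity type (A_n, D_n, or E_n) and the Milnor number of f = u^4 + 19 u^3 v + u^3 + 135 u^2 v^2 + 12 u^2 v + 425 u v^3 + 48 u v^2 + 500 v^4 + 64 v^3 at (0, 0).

The Hessian of f at 0 is [[0, 0], [0, 0]] with rank 0, so corank 2. A Groebner basis of the Jacobian ideal J(f) in C{u,v} is {3*u^2 + 24*u*v + v^4 + v^3 + 48*v^2, u^3 + 108*u^2 + 864*u*v + 100*v^3 + 1728*v^2, u^2*v - 17*u^2 - 136*u*v - 65*v^3/3 - 272*v^2, 2*u^2 + u*v^2 + 16*u*v + 14*v^3/3 + 32*v^2}; counting standard monomials gives mu = 7. Corank 2; j^3 = (u + 4*v)^3 is a perfect cube, so E-series; the 4-jet and mu = 7 give E_7.

Type E7, Milnor number mu = 7.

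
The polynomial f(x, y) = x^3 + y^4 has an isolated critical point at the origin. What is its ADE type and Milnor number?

Type E6, Milnor number mu = 6.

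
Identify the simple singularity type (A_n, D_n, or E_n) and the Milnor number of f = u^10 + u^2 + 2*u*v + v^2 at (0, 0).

Type A_9, Milnor number mu = 9.

The Hessian of f at 0 has rank 1. Corank 1: A-series; mu = 9 gives A_9.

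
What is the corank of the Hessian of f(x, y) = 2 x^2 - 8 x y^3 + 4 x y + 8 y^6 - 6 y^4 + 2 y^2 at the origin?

Hessian at 0 has rank 1.

1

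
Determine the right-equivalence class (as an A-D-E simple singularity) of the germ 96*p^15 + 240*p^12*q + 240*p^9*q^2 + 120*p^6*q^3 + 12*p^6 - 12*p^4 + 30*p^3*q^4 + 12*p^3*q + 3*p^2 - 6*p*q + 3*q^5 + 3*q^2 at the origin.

A_4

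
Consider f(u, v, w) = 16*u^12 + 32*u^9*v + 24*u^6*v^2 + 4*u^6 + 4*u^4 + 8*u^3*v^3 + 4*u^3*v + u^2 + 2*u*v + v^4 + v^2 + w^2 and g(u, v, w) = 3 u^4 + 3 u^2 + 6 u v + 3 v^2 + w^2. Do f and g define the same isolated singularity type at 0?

Yes.

The Hessian of f at 0 has rank 2. Corank 1: A-series; mu = 3 gives A_3. The Hessian of g at 0 has rank 2. Corank 1: A-series; mu = 3 gives A_3. Both have type A_3, hence right-equivalent.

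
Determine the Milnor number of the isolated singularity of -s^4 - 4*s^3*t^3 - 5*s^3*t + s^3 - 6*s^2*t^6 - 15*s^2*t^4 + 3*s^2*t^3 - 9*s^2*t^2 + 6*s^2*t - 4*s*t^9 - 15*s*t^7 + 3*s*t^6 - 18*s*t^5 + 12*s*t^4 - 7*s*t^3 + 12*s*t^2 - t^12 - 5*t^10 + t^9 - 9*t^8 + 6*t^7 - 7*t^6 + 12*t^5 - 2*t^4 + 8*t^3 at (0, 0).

7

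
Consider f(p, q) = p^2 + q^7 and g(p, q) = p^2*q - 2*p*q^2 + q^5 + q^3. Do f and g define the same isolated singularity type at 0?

No.

The Hessian of f at 0 has rank 1. Corank 1: A-series; mu = 6 gives A_6. The Hessian of g at 0 has rank 0. Corank 2; j^3 = q*(p - q)^2 has shape L^2 M (L != M), so D-series; mu = 6 gives D_6. f is A_6 but g is D_6, hence not right-equivalent.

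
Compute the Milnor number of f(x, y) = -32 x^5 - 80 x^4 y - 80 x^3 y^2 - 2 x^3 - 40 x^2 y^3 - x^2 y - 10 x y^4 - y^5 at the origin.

The Hessian of f at 0 has rank 0. Corank 2; j^3 = -x^2*(2*x + y) has shape L^2 M (L != M), so D-series; mu = 6 gives D_6.

6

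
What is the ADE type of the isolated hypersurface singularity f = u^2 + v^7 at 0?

The Hessian of f at 0 has rank 1. Corank 1: A-series; mu = 6 gives A_6.

A6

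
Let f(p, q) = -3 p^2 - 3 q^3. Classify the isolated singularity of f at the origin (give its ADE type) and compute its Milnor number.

The Hessian of f at 0 is [[-6, 0], [0, 0]] with rank 1, so corank 1. A Groebner basis of the Jacobian ideal J(f) in C{p,q} is {q^2, p}; counting standard monomials gives mu = 2. Corank 1: A-series; mu = 2 gives A_2.

Type A_2, Milnor number mu = 2.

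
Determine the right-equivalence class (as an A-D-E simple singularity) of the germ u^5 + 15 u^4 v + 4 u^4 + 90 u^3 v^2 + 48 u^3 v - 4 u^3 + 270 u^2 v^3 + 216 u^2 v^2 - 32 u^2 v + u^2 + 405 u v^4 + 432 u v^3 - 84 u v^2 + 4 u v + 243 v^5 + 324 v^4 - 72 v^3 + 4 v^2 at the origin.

The Hessian of f at 0 is [[2, 4], [4, 8]] with rank 1, so corank 1. A Groebner basis of the Jacobian ideal J(f) in C{u,v} is {-u/8 + v^3 + v^2/4 - v/4, u^2 + u - 6*v^2 + 2*v, u*v - u/4 + 5*v^2/2 - v/2}; counting standard monomials gives mu = 4. Corank 1: A-series; mu = 4 gives A_4.

A4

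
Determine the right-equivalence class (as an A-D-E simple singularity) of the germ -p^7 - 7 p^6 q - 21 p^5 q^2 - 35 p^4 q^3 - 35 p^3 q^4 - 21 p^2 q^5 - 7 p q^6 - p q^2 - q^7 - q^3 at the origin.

The Hessian of f at 0 is [[0, 0], [0, 0]] with rank 0, so corank 2. A Groebner basis of the Jacobian ideal J(f) in C{p,q} is {p^6 + q^2/7, q^3, p*q + q^2}; counting standard monomials gives mu = 8. Corank 2; j^3 = -q^2*(p + q) has shape L^2 M (L != M), so D-series; mu = 8 gives D_8.

D8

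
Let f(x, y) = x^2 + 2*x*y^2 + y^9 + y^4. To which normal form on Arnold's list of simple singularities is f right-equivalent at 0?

A_{8}

The Hessian of f at 0 is [[2, 0], [0, 0]] with rank 1, so corank 1. A Groebner basis of the Jacobian ideal J(f) in C{x,y} is {x^4, x + y^2}; counting standard monomials gives mu = 8. Corank 1: A-series; mu = 8 gives A_8.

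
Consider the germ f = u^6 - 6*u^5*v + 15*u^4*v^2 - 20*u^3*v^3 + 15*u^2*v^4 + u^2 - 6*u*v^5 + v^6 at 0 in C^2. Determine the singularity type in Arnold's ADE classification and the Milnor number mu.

Type A5, Milnor number mu = 5.

The Hessian of f at 0 has rank 1. Corank 1: A-series; mu = 5 gives A_5.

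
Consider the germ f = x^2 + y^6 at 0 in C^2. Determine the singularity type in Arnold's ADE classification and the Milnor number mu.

Type A_5, Milnor number mu = 5.

The Hessian of f at 0 has rank 1. Corank 1: A-series; mu = 5 gives A_5.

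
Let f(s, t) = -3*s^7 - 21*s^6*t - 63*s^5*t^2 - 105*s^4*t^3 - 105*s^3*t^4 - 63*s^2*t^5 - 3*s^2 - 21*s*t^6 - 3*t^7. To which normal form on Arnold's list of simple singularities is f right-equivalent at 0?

A_6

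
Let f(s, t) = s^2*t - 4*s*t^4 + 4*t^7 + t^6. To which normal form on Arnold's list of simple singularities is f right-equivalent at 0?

The Hessian of f at 0 is [[0, 0], [0, 0]] with rank 0, so corank 2. A Groebner basis of the Jacobian ideal J(f) in C{s,t} is {-s*t/2 + t^4, s^3, s^2*t, s^2/3 + s*t^2}; counting standard monomials gives mu = 7. Corank 2; j^3 = s^2*t has shape L^2 M (L != M), so D-series; mu = 7 gives D_7.

D_7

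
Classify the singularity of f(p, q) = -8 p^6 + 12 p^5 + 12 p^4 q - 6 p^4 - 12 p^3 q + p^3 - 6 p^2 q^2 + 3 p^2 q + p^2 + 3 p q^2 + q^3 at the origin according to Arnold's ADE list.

A_2

The Hessian of f at 0 has rank 1. Corank 1: A-series; mu = 2 gives A_2.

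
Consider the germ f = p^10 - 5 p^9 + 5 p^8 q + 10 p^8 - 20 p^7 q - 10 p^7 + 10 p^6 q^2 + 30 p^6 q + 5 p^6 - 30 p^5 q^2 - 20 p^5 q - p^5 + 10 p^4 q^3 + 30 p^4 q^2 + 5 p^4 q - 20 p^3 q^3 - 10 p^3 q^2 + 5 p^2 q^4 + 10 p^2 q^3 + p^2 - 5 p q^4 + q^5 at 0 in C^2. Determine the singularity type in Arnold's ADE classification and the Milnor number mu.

Type A4, Milnor number mu = 4.

The Hessian of f at 0 has rank 1. Corank 1: A-series; mu = 4 gives A_4.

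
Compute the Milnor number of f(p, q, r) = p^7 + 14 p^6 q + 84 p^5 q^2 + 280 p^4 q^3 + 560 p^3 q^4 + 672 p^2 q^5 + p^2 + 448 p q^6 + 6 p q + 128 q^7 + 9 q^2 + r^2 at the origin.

The Hessian of f at 0 has rank 2. Corank 1: A-series; mu = 6 gives A_6.

6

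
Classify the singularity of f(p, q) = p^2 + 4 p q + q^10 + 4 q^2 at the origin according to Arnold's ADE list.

A_9

The Hessian of f at 0 is [[2, 4], [4, 8]] with rank 1, so corank 1. A Groebner basis of the Jacobian ideal J(f) in C{p,q} is {q^9, p + 2*q}; counting standard monomials gives mu = 9. Corank 1: A-series; mu = 9 gives A_9.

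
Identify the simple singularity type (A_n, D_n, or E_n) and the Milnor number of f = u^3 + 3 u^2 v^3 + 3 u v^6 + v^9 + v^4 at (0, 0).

The Hessian of f at 0 has rank 0. Corank 2; j^3 = u^3 is a perfect cube, so E-series; the 4-jet and mu = 6 give E_6.

Type E_{6}, Milnor number mu = 6.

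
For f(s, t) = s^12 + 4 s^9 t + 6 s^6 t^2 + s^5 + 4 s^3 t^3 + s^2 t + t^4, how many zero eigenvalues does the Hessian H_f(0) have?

2

Hessian at 0 has rank 0.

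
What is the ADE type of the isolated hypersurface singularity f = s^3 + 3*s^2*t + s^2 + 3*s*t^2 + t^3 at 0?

A_2

The Hessian of f at 0 is [[2, 0], [0, 0]] with rank 1, so corank 1. A Groebner basis of the Jacobian ideal J(f) in C{s,t} is {t^2, s}; counting standard monomials gives mu = 2. Corank 1: A-series; mu = 2 gives A_2.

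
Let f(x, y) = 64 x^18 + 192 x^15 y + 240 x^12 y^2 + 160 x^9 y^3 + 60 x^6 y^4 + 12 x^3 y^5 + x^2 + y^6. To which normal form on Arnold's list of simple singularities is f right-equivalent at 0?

A_{5}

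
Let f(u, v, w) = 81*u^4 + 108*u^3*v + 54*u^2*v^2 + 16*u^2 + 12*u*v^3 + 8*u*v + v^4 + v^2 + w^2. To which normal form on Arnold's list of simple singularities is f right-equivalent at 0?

The Hessian of f at 0 is [[32, 8, 0], [8, 2, 0], [0, 0, 2]] with rank 2, so corank 1. A Groebner basis of the Jacobian ideal J(f) in C{u,v,w} is {v^3, u + v/4, w}; counting standard monomials gives mu = 3. Corank 1: A-series; mu = 3 gives A_3.

A_{3}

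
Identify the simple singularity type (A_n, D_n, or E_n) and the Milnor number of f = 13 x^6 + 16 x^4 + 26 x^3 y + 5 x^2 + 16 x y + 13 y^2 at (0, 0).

Type A_{1}, Milnor number mu = 1.

The Hessian of f at 0 has rank 2. Corank 0: nondegenerate Morse point, so A_1.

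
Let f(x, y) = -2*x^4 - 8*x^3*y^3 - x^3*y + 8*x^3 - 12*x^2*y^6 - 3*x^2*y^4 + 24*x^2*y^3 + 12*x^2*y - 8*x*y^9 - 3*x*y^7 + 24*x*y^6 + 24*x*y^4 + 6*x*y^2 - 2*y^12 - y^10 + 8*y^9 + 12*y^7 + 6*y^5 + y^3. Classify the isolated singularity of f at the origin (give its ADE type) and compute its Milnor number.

Type E_{7}, Milnor number mu = 7.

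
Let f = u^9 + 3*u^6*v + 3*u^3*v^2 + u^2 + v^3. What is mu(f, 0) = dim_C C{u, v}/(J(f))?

2

The Hessian of f at 0 has rank 1. Corank 1: A-series; mu = 2 gives A_2.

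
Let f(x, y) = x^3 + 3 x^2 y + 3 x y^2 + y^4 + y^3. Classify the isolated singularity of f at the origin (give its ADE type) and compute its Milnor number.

Type E6, Milnor number mu = 6.

The Hessian of f at 0 has rank 0. Corank 2; j^3 = (x + y)^3 is a perfect cube, so E-series; the 4-jet and mu = 6 give E_6.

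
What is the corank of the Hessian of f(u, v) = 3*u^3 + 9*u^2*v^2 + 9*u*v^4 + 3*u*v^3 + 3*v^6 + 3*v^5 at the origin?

2

The Hessian at 0 is [[0, 0], [0, 0]] of rank 0; hence corank 2.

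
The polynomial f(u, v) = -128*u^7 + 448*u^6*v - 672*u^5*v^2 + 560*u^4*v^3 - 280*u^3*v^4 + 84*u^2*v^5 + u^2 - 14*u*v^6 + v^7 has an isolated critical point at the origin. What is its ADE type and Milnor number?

Type A_6, Milnor number mu = 6.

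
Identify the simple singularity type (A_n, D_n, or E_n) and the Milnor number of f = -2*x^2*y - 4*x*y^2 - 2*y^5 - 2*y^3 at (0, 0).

Type D_{6}, Milnor number mu = 6.

The Hessian of f at 0 has rank 0. Corank 2; j^3 = -2*y*(x + y)^2 has shape L^2 M (L != M), so D-series; mu = 6 gives D_6.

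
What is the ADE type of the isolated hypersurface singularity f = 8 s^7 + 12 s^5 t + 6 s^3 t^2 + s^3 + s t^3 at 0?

E_{7}

The Hessian of f at 0 has rank 0. Corank 2; j^3 = s^3 is a perfect cube, so E-series; the 4-jet and mu = 7 give E_7.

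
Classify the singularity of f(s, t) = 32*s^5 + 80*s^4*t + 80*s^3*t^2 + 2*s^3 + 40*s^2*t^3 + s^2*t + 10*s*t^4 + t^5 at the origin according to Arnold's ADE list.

D_{6}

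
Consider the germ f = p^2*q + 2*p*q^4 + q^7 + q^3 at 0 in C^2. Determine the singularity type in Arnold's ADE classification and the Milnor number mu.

Type D_4, Milnor number mu = 4.

The Hessian of f at 0 has rank 0. Corank 2; j^3 = q*(p^2 + q^2) splits into three distinct lines over C (the quadratic factor has nonzero discriminant), so D_4.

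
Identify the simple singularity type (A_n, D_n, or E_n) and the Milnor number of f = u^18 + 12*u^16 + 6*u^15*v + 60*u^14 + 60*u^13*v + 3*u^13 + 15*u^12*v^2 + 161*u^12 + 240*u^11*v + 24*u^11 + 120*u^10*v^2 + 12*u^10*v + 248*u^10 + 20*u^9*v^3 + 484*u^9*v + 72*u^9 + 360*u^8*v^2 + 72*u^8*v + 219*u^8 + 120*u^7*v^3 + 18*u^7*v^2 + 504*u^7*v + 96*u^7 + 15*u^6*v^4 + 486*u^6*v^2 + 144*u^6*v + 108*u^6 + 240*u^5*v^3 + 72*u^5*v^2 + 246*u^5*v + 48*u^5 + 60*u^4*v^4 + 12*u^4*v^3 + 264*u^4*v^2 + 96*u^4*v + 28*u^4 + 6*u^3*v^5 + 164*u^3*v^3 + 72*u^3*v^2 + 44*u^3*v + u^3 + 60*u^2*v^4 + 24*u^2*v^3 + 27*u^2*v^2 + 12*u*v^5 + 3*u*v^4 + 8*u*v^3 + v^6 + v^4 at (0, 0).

Type E_6, Milnor number mu = 6.

The Hessian of f at 0 has rank 0. Corank 2; j^3 = u^3 is a perfect cube, so E-series; the 4-jet and mu = 6 give E_6.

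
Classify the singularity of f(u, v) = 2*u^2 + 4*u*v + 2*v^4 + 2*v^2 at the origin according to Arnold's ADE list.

A3

The Hessian of f at 0 has rank 1. Corank 1: A-series; mu = 3 gives A_3.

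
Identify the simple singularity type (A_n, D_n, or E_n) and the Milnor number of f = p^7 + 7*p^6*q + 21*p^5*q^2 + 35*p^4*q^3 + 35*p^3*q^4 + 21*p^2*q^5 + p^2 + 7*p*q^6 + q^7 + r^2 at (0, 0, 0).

The Hessian of f at 0 is [[2, 0, 0], [0, 0, 0], [0, 0, 2]] with rank 2, so corank 1. A Groebner basis of the Jacobian ideal J(f) in C{p,q,r} is {q^6, p, r}; counting standard monomials gives mu = 6. Corank 1: A-series; mu = 6 gives A_6.

Type A_{6}, Milnor number mu = 6.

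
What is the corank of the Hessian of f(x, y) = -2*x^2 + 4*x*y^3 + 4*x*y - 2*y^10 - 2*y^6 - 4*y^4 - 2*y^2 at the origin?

1

Hessian at 0 has rank 1.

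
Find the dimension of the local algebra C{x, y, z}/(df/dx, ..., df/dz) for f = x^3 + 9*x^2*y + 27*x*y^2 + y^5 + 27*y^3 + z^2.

The Hessian of f at 0 has rank 1. Corank 2; j^3 = (x + 3*y)^3 is a perfect cube, so E-series; the 5-jet and mu = 8 give E_8.

8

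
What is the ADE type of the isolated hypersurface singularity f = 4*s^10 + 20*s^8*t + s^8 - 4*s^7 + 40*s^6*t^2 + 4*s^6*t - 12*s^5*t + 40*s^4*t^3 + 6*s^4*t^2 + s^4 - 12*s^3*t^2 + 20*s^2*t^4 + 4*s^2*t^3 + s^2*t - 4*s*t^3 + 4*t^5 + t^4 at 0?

D_{5}

The Hessian of f at 0 is [[0, 0], [0, 0]] with rank 0, so corank 2. A Groebner basis of the Jacobian ideal J(f) in C{s,t} is {s*t^2, -s*t/2 + t^3, s^2 + 2*s*t}; counting standard monomials gives mu = 5. Corank 2; j^3 = s^2*t has shape L^2 M (L != M), so D-series; mu = 5 gives D_5.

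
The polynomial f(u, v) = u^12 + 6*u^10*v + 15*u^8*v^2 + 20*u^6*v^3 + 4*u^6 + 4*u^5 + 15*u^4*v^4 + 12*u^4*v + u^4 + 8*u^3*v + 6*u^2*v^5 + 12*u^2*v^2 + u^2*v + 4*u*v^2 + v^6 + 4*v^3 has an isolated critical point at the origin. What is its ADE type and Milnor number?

The Hessian of f at 0 has rank 0. Corank 2; j^3 = v*(u + 2*v)^2 has shape L^2 M (L != M), so D-series; mu = 7 gives D_7.

Type D_7, Milnor number mu = 7.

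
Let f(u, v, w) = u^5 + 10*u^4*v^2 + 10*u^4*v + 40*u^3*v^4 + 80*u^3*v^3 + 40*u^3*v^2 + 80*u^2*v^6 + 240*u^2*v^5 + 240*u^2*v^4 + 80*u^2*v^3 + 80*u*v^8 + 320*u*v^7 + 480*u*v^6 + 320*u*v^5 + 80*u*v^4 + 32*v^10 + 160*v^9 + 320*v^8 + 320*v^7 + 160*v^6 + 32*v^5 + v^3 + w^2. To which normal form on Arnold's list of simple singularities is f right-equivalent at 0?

E8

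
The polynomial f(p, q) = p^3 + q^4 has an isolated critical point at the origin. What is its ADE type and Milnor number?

Type E_{6}, Milnor number mu = 6.

The Hessian of f at 0 has rank 0. Corank 2; j^3 = p^3 is a perfect cube, so E-series; the 4-jet and mu = 6 give E_6.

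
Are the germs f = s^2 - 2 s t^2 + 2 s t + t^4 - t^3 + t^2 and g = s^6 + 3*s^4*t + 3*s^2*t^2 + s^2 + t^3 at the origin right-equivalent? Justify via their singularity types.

The Hessian of f at 0 is [[2, 2], [2, 2]] with rank 1, so corank 1. A Groebner basis of the Jacobian ideal J(f) in C{s,t} is {t^2, s + t}; counting standard monomials gives mu = 2. Corank 1: A-series; mu = 2 gives A_2. The Hessian of g at 0 is [[2, 0], [0, 0]] with rank 1, so corank 1. A Groebner basis of the Jacobian ideal J(g) in C{s,t} is {t^2, s}; counting standard monomials gives mu = 2. Corank 1: A-series; mu = 2 gives A_2. Both have type A_2, hence right-equivalent.

Yes.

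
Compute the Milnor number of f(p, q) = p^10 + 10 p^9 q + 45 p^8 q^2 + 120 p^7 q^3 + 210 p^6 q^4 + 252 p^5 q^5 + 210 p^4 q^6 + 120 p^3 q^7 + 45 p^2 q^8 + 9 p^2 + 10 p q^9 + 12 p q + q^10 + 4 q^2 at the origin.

9

The Hessian of f at 0 is [[18, 12], [12, 8]] with rank 1, so corank 1. A Groebner basis of the Jacobian ideal J(f) in C{p,q} is {q^9, p + 2*q/3}; counting standard monomials gives mu = 9. Corank 1: A-series; mu = 9 gives A_9.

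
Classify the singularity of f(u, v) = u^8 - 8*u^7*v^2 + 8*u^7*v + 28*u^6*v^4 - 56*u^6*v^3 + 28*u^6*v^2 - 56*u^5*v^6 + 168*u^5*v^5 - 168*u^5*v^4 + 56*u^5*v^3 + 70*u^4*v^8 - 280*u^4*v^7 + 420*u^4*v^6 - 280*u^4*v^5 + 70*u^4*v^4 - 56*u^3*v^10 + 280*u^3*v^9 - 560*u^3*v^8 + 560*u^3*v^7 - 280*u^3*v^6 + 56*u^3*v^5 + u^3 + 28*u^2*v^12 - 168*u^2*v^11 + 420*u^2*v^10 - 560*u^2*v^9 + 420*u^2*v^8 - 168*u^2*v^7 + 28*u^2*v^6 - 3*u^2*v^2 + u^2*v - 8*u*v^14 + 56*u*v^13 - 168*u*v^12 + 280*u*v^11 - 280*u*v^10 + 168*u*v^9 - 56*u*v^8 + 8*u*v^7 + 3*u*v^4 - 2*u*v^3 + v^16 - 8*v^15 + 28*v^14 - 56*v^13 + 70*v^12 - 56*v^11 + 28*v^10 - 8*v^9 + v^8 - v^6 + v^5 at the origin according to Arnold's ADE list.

D9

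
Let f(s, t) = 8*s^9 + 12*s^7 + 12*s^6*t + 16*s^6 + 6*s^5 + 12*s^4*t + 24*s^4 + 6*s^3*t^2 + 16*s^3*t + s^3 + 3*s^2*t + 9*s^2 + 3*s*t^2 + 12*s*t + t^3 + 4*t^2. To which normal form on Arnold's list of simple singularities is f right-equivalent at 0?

The Hessian of f at 0 has rank 1. Corank 1: A-series; mu = 2 gives A_2.

A_2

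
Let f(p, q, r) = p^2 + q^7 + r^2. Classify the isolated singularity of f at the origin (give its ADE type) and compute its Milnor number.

Type A_6, Milnor number mu = 6.

The Hessian of f at 0 is [[2, 0, 0], [0, 0, 0], [0, 0, 2]] with rank 2, so corank 1. A Groebner basis of the Jacobian ideal J(f) in C{p,q,r} is {q^6, p, r}; counting standard monomials gives mu = 6. Corank 1: A-series; mu = 6 gives A_6.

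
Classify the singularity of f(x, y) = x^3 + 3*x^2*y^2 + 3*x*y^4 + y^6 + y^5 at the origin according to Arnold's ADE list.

The Hessian of f at 0 has rank 0. Corank 2; j^3 = x^3 is a perfect cube, so E-series; the 5-jet and mu = 8 give E_8.

E_8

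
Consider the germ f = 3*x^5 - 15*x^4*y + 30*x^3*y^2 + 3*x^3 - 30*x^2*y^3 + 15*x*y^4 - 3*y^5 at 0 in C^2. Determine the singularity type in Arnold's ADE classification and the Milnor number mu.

Type E8, Milnor number mu = 8.

The Hessian of f at 0 is [[0, 0], [0, 0]] with rank 0, so corank 2. A Groebner basis of the Jacobian ideal J(f) in C{x,y} is {y^5, x*y^3 - y^4/4, x^2}; counting standard monomials gives mu = 8. Corank 2; j^3 = 3*x^3 is a perfect cube, so E-series; the 5-jet and mu = 8 give E_8.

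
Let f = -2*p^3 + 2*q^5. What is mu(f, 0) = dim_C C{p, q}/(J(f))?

8

The Hessian of f at 0 is [[0, 0], [0, 0]] with rank 0, so corank 2. A Groebner basis of the Jacobian ideal J(f) in C{p,q} is {q^4, p^2}; counting standard monomials gives mu = 8. Corank 2; j^3 = -2*p^3 is a perfect cube, so E-series; the 5-jet and mu = 8 give E_8.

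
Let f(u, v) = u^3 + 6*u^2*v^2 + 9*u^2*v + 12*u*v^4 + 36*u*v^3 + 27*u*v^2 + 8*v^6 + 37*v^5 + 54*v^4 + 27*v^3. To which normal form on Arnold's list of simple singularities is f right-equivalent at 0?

E_{8}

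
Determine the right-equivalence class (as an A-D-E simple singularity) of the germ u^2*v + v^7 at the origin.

D_{8}

The Hessian of f at 0 is [[0, 0], [0, 0]] with rank 0, so corank 2. A Groebner basis of the Jacobian ideal J(f) in C{u,v} is {u^2/7 + v^6, u^3, u*v}; counting standard monomials gives mu = 8. Corank 2; j^3 = u^2*v has shape L^2 M (L != M), so D-series; mu = 8 gives D_8.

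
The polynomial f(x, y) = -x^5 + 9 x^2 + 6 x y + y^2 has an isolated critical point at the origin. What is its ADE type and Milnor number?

Type A4, Milnor number mu = 4.

The Hessian of f at 0 has rank 1. Corank 1: A-series; mu = 4 gives A_4.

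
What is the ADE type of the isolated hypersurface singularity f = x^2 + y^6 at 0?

A_5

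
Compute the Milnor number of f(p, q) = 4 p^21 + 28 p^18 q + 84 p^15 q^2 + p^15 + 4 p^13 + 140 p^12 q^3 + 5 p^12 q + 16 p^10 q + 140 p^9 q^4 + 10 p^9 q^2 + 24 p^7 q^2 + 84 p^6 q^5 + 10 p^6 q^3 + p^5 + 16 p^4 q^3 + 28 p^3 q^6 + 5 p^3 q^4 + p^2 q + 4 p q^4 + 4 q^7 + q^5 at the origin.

6

The Hessian of f at 0 has rank 0. Corank 2; j^3 = p^2*q has shape L^2 M (L != M), so D-series; mu = 6 gives D_6.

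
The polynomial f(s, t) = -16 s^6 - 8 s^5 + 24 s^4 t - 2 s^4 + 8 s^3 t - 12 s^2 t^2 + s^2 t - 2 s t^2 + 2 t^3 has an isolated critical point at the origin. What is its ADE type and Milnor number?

The Hessian of f at 0 is [[0, 0], [0, 0]] with rank 0, so corank 2. A Groebner basis of the Jacobian ideal J(f) in C{s,t} is {t^3, s^2 + 2*t^2, s*t - t^2}; counting standard monomials gives mu = 4. Corank 2; j^3 = t*(s^2 - 2*s*t + 2*t^2) splits into three distinct lines over C (the quadratic factor has nonzero discriminant), so D_4.

Type D4, Milnor number mu = 4.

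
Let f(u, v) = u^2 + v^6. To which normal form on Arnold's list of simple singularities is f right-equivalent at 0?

A_5

The Hessian of f at 0 has rank 1. Corank 1: A-series; mu = 5 gives A_5.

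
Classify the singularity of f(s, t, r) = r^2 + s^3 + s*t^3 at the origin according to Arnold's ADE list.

The Hessian of f at 0 has rank 1. Corank 2; j^3 = s^3 is a perfect cube, so E-series; the 4-jet and mu = 7 give E_7.

E7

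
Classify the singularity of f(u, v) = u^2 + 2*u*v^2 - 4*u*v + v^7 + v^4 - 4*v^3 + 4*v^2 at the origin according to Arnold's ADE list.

A6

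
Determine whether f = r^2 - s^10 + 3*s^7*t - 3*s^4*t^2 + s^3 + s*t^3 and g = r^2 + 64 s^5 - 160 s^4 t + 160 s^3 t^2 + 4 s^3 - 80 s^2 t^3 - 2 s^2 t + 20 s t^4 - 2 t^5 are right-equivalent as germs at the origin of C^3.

No.

The Hessian of f at 0 has rank 1. Corank 2; j^3 = s^3 is a perfect cube, so E-series; the 4-jet and mu = 7 give E_7. The Hessian of g at 0 has rank 1. Corank 2; j^3 = 2*s^2*(2*s - t) has shape L^2 M (L != M), so D-series; mu = 6 gives D_6. f is E_7 but g is D_6, hence not right-equivalent.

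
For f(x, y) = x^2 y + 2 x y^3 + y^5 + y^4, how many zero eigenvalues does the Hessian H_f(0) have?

The Hessian at 0 is [[0, 0], [0, 0]] of rank 0; hence corank 2.

2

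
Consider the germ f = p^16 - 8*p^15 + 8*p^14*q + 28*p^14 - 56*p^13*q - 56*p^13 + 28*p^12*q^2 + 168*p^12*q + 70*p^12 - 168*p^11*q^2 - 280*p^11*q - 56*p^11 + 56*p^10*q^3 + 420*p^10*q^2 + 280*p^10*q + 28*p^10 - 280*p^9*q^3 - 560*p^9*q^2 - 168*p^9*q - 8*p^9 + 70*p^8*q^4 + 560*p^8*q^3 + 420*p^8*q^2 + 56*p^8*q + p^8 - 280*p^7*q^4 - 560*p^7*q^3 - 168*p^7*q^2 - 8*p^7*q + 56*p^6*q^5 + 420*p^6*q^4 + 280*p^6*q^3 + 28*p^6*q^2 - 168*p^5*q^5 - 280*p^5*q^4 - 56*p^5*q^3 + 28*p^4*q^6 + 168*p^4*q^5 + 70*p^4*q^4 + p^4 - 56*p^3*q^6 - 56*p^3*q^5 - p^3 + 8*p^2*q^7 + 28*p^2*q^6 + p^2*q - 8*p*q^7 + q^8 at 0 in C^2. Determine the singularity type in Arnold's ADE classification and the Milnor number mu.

Type D_{9}, Milnor number mu = 9.

The Hessian of f at 0 has rank 0. Corank 2; j^3 = -p^2*(p - q) has shape L^2 M (L != M), so D-series; mu = 9 gives D_9.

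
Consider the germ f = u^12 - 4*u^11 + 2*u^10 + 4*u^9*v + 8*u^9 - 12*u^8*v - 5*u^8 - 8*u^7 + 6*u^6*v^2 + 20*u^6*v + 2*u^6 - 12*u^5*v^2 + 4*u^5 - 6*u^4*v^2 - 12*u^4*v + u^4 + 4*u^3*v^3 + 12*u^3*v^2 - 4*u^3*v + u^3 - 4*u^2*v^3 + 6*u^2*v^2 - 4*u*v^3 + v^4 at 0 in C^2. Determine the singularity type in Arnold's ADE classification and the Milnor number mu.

Type E_6, Milnor number mu = 6.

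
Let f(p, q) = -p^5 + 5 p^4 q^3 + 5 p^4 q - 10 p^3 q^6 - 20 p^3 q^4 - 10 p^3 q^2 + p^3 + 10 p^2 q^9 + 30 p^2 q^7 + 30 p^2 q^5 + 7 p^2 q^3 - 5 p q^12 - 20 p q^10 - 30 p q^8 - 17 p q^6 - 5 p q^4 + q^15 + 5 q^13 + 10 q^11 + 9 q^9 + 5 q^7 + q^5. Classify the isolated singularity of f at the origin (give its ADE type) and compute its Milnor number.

The Hessian of f at 0 is [[0, 0], [0, 0]] with rank 0, so corank 2. A Groebner basis of the Jacobian ideal J(f) in C{p,q} is {-p^2/2 + p*q^3, -2*p^2 + q^4, p^3, p^2*q}; counting standard monomials gives mu = 8. Corank 2; j^3 = p^3 is a perfect cube, so E-series; the 5-jet and mu = 8 give E_8.

Type E8, Milnor number mu = 8.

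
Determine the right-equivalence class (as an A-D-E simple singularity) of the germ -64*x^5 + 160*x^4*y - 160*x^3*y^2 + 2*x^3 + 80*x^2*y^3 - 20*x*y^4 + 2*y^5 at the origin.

The Hessian of f at 0 has rank 0. Corank 2; j^3 = 2*x^3 is a perfect cube, so E-series; the 5-jet and mu = 8 give E_8.

E_8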